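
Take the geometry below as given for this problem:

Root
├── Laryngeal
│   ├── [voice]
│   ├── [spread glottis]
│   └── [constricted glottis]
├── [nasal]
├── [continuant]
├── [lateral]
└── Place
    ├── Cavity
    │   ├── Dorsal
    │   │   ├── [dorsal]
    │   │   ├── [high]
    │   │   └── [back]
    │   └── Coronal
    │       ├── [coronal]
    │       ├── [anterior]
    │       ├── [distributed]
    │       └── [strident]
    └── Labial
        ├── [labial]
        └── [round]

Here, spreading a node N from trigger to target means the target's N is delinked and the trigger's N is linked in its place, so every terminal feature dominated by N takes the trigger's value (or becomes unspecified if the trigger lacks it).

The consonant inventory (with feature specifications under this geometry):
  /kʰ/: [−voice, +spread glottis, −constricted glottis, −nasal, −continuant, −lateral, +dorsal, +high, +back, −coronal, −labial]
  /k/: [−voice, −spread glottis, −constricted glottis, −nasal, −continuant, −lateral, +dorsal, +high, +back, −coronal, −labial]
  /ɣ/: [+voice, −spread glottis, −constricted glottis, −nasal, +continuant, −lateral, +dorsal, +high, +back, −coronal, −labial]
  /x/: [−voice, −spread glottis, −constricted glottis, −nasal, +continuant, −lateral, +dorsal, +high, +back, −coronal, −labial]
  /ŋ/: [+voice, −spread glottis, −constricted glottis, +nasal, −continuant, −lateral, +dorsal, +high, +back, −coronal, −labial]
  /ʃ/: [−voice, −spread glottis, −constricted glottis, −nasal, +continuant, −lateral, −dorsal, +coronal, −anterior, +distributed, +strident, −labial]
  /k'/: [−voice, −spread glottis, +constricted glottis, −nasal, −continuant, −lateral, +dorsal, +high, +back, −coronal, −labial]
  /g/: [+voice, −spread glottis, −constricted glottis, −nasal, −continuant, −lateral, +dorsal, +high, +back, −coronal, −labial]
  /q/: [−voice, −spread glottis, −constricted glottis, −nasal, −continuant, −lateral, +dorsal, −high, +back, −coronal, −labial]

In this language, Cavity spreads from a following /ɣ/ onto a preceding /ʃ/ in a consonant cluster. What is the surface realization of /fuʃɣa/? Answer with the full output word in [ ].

[fuxɣa]

The Cavity node dominates the terminals [dorsal], [high], [back], [coronal], [anterior], [distributed], [strident].
The target acquires /ɣ/'s values for everything under Cavity — [+dorsal], [+high], [+back], [−coronal] — while keeping its own [voice], [spread glottis], [constricted glottis], ….
Among the inventory, only /x/ has exactly this specification, giving the surface form [fuxɣa].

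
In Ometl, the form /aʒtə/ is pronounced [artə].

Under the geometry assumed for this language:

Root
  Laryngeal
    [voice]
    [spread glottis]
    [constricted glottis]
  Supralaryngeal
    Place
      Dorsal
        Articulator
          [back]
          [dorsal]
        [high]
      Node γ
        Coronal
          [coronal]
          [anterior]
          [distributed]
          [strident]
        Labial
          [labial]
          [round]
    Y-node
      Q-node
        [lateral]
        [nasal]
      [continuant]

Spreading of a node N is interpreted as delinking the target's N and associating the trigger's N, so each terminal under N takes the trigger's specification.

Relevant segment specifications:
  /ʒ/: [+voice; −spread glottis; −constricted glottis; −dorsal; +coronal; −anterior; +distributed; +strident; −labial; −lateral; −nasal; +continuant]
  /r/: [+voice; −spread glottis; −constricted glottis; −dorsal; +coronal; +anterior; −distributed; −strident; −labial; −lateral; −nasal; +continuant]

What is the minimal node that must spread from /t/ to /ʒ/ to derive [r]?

Feature comparison: [anterior], [distributed], [strident] differ between /ʒ/ and [r]; the remaining terminals match.
Tracing each changed feature up the tree, the paths first meet at Coronal; any lower node misses at least one of them.
Spreading Coronal from /t/ overwrites each of those terminals with /t/'s values, yielding exactly [r].
[continuant], [voice] stay as in /ʒ/ although /t/ differs there, so no node dominating them spread; among the remaining candidates Coronal is the lowest that derives the output.

Coronal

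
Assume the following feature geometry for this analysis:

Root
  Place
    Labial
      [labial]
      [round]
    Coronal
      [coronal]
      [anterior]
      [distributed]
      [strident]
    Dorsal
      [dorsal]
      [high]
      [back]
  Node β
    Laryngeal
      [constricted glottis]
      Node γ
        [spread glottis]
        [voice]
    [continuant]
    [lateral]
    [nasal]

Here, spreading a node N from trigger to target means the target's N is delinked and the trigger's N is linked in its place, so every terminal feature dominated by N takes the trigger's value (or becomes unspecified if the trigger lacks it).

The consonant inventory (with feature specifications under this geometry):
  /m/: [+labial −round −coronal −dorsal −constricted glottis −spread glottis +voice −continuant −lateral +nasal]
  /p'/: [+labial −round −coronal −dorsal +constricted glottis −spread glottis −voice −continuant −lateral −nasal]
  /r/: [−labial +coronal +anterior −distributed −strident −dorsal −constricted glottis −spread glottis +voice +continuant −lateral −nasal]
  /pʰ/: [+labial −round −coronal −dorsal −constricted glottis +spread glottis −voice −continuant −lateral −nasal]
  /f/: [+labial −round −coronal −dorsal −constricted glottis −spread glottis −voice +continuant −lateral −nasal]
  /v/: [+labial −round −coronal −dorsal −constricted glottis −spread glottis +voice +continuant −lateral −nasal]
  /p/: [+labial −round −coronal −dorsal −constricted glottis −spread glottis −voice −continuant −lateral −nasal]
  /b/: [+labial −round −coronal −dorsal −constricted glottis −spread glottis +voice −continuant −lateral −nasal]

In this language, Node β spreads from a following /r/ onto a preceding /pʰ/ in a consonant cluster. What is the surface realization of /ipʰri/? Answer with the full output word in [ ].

Terminals under Node β in this geometry: [constricted glottis], [spread glottis], [voice], [continuant], [lateral], [nasal].
The target acquires /r/'s values for everything under Node β — [−constricted glottis], [−spread glottis], [+voice], [+continuant], [−lateral], [−nasal] — while keeping its own [labial], [round], [coronal], ….
This feature bundle is that of [v], so /ipʰri/ surfaces as [ivri].

[ivri]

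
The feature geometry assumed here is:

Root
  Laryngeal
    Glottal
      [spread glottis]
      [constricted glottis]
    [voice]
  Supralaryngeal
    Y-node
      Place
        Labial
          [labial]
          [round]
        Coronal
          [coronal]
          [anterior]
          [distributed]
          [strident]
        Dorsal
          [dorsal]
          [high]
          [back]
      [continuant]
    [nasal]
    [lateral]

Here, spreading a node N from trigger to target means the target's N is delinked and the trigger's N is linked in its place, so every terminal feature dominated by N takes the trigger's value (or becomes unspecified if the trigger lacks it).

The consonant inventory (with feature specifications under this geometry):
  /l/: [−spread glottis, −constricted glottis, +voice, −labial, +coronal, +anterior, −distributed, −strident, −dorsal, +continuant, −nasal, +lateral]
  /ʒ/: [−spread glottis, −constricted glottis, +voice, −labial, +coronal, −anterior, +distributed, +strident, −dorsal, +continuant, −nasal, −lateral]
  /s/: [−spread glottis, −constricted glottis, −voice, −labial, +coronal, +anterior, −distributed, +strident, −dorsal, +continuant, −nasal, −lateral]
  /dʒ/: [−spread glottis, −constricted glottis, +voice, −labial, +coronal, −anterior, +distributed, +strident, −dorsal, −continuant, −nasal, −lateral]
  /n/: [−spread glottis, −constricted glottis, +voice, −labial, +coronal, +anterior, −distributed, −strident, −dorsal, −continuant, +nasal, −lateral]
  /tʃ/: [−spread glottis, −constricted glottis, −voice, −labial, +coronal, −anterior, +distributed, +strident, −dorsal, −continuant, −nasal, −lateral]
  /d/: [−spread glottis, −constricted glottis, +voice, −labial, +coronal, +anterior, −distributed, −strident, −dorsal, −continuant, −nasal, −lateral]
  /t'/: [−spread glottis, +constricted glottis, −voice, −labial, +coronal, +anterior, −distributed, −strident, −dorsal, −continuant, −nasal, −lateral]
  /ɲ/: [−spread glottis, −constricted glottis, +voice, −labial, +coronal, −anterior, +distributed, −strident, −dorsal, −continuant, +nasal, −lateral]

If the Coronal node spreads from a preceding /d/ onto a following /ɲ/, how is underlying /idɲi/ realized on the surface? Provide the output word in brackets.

Terminals under Coronal in this geometry: [coronal], [anterior], [distributed], [strident].
After delinking /ɲ/'s Coronal and linking /d/'s, the affected terminals become [+coronal], [+anterior], [−distributed], [−strident]; [spread glottis], [constricted glottis], [voice], … (outside Coronal) are retained from /ɲ/.
Among the inventory, only /n/ has exactly this specification, giving the surface form [idni].

[idni]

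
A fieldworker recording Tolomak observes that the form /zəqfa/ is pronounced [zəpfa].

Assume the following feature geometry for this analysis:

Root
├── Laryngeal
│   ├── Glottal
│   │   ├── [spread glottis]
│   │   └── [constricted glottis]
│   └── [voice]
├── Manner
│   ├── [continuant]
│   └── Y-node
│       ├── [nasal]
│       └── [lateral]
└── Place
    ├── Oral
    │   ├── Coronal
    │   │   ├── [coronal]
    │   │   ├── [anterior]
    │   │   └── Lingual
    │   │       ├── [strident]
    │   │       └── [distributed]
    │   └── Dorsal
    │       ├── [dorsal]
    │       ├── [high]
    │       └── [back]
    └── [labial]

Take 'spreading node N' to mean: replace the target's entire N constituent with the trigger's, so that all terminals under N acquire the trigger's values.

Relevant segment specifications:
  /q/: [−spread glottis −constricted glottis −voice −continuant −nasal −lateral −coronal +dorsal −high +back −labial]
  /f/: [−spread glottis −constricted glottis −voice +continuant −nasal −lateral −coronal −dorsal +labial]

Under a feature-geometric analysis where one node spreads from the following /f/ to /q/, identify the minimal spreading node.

Comparing /q/ with its surface form [p], the features that change are [labial], [dorsal], [high], [back].
These terminals are all dominated by Place, and no proper subconstituent of Place covers them all; Place is their lowest common ancestor.
Delinking /q/'s Place and associating /f/'s Place gives precisely the feature bundle of [p].
Since [continuant] is preserved even though /f/ disagrees there, no node above Place spread.

Place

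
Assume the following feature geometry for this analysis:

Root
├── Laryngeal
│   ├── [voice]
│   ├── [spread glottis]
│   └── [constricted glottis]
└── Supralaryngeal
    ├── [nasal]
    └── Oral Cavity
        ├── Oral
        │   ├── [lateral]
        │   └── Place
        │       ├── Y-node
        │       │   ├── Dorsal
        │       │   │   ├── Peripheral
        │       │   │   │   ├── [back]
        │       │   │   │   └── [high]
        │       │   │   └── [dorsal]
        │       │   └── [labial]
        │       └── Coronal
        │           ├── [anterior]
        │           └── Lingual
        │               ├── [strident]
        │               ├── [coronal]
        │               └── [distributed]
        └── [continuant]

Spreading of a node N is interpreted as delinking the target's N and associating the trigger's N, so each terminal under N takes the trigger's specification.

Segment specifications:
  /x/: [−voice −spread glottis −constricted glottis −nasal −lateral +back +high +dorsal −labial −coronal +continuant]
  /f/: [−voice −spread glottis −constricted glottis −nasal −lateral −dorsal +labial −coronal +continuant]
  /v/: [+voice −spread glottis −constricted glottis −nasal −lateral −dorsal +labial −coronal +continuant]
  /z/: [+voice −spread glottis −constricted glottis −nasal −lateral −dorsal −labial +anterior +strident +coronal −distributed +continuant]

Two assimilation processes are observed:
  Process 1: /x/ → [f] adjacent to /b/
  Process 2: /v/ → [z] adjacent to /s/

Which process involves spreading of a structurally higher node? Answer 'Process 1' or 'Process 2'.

Process 2

Process 1: the features that change are [labial], [dorsal], [high], [back]; the minimal node is Y-node (depth 5).
Process 2 alters [labial], [coronal], [anterior], [distributed], [strident]; the lowest common ancestor is Place (depth 4 from Root).
Place (depth 4) sits above Y-node (depth 5), making Process 2 the one with the higher spreading node.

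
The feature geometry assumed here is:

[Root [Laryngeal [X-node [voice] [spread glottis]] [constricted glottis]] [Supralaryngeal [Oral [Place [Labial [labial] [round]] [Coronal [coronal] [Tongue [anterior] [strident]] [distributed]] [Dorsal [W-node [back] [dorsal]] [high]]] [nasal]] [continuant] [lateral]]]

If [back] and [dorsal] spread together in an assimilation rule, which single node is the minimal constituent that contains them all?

[back] is immediately dominated by W-node.
[dorsal] is immediately dominated by W-node.
The lowest node appearing on every path is W-node; each proper daughter of W-node fails to dominate at least one of the listed features.

W-node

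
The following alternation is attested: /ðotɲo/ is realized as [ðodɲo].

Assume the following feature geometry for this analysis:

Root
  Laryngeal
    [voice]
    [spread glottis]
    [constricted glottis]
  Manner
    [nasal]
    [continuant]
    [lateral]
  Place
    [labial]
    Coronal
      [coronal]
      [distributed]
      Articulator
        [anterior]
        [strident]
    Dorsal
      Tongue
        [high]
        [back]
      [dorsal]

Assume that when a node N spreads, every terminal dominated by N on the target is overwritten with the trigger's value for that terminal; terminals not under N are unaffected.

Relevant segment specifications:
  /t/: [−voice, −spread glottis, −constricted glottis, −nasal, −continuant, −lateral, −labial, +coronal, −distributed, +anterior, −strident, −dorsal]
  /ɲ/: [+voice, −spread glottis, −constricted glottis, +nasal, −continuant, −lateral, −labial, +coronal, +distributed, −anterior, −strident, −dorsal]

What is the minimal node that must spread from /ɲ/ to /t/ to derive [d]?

[voice]

/t/ and [d] differ in [voice]; every other specified feature is identical.
Since just one terminal is affected and it takes /ɲ/'s value, spreading the terminal [voice] alone is sufficient and minimal.
[anterior], [nasal] stay as in /t/ although /ɲ/ differs there, so no node dominating them spread; among the remaining candidates [voice] is the lowest that derives the output.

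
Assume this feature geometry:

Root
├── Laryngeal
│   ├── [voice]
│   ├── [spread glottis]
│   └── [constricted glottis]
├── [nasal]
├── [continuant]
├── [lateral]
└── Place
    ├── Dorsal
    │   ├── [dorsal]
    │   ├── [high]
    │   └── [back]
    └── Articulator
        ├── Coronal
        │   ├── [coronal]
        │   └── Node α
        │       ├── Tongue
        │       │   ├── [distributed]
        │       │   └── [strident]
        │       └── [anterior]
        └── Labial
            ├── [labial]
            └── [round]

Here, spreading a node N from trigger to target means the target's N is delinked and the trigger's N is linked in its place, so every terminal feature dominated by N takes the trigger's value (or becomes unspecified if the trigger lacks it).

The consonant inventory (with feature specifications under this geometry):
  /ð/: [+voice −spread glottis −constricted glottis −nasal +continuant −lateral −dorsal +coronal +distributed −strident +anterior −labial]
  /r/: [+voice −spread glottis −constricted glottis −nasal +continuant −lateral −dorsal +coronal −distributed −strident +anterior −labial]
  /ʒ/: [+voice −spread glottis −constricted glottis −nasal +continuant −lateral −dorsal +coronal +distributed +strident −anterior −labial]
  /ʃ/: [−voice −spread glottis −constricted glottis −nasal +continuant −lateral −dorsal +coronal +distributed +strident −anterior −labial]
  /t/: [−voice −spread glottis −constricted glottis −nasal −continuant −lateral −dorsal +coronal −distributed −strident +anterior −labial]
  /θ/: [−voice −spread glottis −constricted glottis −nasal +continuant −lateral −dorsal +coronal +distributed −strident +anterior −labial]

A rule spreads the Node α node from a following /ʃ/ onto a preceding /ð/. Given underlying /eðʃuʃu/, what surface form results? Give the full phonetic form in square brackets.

[eʒʃuʃu]

Node α immediately or transitively dominates [distributed], [strident], [anterior].
Spreading Node α from /ʃ/ onto /ð/ replaces those values with /ʃ/'s: [+distributed], [+strident], [−anterior]. Features outside Node α ([voice], [spread glottis], [constricted glottis], …) stay as in /ð/.
This feature bundle is that of [ʒ], so /eðʃuʃu/ surfaces as [eʒʃuʃu].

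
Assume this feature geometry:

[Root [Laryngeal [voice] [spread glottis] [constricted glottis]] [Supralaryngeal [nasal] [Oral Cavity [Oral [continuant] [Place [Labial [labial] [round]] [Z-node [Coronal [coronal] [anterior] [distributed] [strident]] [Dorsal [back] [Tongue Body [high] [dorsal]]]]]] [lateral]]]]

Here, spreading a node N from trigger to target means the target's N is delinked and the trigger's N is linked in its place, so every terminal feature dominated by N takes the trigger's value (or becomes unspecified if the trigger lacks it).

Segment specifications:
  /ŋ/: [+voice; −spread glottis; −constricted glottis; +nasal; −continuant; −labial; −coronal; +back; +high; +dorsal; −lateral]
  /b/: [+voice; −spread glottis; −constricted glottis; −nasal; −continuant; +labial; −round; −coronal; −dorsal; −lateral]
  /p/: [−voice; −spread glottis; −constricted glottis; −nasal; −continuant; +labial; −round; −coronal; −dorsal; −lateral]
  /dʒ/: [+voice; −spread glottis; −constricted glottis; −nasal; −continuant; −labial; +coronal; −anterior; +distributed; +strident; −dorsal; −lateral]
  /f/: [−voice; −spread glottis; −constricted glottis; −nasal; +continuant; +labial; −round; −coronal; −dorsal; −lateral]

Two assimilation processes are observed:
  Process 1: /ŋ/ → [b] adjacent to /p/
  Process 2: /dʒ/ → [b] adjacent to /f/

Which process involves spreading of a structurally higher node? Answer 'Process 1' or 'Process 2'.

Process 1

Process 1: the features that change are [nasal], [labial], [round], [dorsal], [high], [back]; the minimal node is Supralaryngeal (depth 1).
In Process 2, [labial], [round], [coronal], [anterior], [distributed], [strident] change, so the minimal spreading node is Place at depth 4.
Depth 1 < depth 4; Process 1 involves the structurally higher constituent Supralaryngeal.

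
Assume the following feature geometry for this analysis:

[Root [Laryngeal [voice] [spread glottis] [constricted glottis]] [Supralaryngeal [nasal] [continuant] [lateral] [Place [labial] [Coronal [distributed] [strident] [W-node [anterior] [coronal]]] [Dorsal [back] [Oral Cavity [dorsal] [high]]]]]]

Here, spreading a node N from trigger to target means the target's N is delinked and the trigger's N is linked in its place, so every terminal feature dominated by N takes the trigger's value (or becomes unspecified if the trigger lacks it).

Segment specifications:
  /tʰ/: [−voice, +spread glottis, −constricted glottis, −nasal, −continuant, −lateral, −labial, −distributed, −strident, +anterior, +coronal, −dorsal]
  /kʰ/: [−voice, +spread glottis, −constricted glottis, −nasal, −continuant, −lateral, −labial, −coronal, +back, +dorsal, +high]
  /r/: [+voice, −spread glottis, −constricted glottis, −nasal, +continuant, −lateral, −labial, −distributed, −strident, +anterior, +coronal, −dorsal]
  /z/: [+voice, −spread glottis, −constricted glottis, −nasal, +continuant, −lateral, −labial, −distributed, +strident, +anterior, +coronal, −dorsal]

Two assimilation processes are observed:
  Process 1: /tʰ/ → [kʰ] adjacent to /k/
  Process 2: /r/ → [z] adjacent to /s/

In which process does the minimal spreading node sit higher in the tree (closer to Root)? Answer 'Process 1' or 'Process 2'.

Process 1: the features that change are [coronal], [anterior], [distributed], [strident], [dorsal], [high], [back]; the minimal node is Place (depth 2).
In Process 2, [strident] changes, so the minimal spreading node is [strident] at depth 4.
Depth 2 < depth 4; Process 1 involves the structurally higher constituent Place.

Process 1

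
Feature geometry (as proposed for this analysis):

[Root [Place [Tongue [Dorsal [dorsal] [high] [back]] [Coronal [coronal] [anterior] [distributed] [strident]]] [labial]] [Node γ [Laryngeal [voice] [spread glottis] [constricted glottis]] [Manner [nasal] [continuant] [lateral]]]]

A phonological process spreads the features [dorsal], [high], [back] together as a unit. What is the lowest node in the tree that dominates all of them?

[dorsal]: Root ▹ Place ▹ Tongue ▹ Dorsal ▹ [dorsal].
[high]: Root ▹ Place ▹ Tongue ▹ Dorsal ▹ [high].
[back]: Root ▹ Place ▹ Tongue ▹ Dorsal ▹ [back].
Dorsal is the lowest common ancestor — every listed feature sits under it, and no single subconstituent of Dorsal covers them all.

Dorsal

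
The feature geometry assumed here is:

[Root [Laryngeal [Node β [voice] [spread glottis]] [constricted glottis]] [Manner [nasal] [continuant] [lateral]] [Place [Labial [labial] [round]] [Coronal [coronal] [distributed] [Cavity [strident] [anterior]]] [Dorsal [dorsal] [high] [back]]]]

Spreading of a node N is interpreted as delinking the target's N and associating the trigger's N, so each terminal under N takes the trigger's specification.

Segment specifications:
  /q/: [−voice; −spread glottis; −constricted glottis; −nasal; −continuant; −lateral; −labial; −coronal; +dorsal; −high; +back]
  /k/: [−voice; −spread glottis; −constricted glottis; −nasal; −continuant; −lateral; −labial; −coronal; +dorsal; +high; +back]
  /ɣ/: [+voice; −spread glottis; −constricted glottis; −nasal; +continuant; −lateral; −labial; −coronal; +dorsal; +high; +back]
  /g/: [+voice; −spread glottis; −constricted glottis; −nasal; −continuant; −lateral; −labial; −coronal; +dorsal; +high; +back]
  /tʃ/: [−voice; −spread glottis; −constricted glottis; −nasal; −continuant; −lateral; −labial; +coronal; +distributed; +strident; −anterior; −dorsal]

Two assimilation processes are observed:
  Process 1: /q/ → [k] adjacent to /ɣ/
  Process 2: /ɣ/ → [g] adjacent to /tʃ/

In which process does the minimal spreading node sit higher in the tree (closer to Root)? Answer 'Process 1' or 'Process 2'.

Process 2

In Process 1, [high] changes, so the minimal spreading node is [high] at depth 3.
Process 2 alters [continuant]; the lowest dominating node is [continuant] (depth 2 from Root).
[continuant] is closer to Root than [high], so Process 2 spreads the higher node.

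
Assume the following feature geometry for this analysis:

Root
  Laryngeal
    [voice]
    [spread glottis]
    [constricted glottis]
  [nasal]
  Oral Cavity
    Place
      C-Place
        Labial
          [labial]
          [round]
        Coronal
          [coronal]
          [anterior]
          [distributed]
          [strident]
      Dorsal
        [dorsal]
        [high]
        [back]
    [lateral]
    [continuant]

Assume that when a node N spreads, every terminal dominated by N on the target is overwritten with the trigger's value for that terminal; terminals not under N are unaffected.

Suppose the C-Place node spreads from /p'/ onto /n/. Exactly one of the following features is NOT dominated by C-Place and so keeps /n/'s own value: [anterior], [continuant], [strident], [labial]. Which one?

[continuant]

The terminals dominated by C-Place are [labial], [round], [coronal], [anterior], [distributed], [strident].
Of the listed options, [strident], [labial], [anterior] are among these and would be overwritten by spreading C-Place.
But [continuant] is a dependent of Oral Cavity, outside C-Place; it is therefore untouched by the spreading.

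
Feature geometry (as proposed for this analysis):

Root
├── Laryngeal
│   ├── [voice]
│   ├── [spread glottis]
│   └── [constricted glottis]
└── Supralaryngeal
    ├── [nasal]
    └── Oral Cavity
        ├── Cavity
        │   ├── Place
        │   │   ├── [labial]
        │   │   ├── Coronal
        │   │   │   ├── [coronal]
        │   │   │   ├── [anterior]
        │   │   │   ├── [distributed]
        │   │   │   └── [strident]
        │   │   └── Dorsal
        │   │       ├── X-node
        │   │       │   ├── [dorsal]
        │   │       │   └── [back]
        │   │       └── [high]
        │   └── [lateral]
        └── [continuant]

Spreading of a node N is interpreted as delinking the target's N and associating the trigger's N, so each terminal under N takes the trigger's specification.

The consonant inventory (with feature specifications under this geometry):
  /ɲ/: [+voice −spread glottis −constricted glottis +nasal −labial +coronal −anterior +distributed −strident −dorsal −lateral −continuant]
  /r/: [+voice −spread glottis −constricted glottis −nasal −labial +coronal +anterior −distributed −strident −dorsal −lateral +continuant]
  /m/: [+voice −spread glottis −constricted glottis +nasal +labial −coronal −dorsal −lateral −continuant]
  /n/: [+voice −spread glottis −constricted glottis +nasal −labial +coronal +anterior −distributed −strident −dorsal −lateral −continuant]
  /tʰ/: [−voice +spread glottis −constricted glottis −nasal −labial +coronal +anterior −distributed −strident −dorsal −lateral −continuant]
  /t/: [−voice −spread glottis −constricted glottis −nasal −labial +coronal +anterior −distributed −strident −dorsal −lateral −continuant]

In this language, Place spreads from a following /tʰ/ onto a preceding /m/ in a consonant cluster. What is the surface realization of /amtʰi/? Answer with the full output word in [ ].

Terminals under Place in this geometry: [labial], [coronal], [anterior], [distributed], [strident], [dorsal], [back], [high].
Spreading Place from /tʰ/ onto /m/ replaces those values with /tʰ/'s: [−labial], [+coronal], [+anterior], [−distributed], [−strident], [−dorsal]. Features outside Place ([voice], [spread glottis], [constricted glottis], …) stay as in /m/.
Among the inventory, only /n/ has exactly this specification, giving the surface form [antʰi].

[antʰi]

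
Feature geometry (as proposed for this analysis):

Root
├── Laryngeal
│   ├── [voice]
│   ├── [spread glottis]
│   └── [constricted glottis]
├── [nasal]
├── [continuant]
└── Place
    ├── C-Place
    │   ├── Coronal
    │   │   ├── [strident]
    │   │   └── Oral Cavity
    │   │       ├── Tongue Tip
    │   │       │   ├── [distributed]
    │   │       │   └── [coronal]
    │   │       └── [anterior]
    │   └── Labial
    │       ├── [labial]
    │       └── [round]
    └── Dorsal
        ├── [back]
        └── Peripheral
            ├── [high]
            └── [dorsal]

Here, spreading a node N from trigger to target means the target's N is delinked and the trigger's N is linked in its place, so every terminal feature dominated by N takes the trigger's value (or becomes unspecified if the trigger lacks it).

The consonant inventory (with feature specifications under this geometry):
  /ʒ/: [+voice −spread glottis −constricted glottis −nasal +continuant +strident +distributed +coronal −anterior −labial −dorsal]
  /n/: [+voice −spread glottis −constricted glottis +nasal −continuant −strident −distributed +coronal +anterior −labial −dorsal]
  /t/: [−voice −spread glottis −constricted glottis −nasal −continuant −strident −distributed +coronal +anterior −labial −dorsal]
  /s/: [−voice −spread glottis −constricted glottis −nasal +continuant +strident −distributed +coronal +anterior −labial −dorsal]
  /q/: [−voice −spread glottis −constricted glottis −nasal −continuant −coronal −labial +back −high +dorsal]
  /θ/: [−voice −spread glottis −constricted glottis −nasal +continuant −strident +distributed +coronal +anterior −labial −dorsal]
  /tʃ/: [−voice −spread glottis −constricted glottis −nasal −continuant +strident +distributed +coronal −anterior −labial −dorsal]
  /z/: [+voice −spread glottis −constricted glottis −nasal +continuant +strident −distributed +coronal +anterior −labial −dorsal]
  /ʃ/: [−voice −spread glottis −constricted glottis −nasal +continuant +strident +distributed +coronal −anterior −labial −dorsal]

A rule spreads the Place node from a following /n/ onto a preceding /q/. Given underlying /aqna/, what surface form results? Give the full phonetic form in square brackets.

[atna]

Terminals under Place in this geometry: [strident], [distributed], [coronal], [anterior], [labial], [round], [back], [high], [dorsal].
Spreading Place from /n/ onto /q/ replaces those values with /n/'s: [−strident], [−distributed], [+coronal], [+anterior], [−labial], [−dorsal]. Features outside Place ([voice], [spread glottis], [constricted glottis], …) stay as in /q/.
This feature bundle is that of [t], so /aqna/ surfaces as [atna].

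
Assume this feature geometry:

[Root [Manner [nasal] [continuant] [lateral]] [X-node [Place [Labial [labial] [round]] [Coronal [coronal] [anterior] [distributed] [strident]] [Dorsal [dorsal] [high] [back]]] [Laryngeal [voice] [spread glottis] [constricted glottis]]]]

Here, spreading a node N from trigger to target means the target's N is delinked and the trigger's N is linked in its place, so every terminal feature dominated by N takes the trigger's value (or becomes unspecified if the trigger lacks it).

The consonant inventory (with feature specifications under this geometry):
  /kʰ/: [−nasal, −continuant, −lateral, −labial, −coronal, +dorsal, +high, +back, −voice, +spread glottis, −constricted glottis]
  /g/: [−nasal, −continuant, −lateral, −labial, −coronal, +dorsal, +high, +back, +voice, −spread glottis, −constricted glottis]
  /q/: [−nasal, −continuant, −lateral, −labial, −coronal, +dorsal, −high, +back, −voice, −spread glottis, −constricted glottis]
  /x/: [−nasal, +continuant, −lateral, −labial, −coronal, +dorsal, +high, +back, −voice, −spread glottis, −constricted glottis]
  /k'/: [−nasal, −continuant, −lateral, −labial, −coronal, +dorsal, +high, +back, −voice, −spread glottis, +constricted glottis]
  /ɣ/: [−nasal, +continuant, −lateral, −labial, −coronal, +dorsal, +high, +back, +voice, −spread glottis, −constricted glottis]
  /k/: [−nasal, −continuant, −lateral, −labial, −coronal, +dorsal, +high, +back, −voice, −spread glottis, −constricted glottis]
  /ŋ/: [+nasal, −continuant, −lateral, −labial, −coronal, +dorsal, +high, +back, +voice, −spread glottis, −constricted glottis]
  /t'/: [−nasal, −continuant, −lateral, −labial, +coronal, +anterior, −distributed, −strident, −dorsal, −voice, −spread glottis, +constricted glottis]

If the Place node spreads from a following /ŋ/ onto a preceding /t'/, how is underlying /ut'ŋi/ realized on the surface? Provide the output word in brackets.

The Place node dominates the terminals [labial], [round], [coronal], [anterior], [distributed], [strident], [dorsal], [high], [back].
The target acquires /ŋ/'s values for everything under Place — [−labial], [−coronal], [+dorsal], [+high], [+back] — while keeping its own [nasal], [continuant], [lateral], ….
The resulting bundle matches /k'/ in the inventory; substituting it for /t'/ gives [uk'ŋi].

[uk'ŋi]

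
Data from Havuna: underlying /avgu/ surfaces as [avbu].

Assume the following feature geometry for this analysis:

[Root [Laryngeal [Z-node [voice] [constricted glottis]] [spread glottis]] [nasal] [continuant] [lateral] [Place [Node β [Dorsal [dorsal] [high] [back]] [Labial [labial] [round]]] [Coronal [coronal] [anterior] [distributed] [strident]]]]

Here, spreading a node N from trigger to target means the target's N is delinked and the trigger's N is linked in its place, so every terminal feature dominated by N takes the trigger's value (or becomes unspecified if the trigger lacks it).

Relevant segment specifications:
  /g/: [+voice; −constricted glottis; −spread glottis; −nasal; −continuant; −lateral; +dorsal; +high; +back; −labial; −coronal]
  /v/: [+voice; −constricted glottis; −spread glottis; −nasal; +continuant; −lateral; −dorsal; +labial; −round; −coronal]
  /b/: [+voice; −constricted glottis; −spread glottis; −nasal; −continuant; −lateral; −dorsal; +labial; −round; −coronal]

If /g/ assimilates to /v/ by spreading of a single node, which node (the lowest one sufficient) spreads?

The alternation /g/ → [b] changes [labial], [round], [dorsal], [high], [back] and nothing else.
Tracing each changed feature up the tree, the paths first meet at Node β; any lower node misses at least one of them.
Delinking /g/'s Node β and associating /v/'s Node β gives precisely the feature bundle of [b].
[continuant], a feature on which the two segments disagree outside Node β, is unchanged — nothing dominating it spread, and Node β is the minimal sufficient constituent.

Node β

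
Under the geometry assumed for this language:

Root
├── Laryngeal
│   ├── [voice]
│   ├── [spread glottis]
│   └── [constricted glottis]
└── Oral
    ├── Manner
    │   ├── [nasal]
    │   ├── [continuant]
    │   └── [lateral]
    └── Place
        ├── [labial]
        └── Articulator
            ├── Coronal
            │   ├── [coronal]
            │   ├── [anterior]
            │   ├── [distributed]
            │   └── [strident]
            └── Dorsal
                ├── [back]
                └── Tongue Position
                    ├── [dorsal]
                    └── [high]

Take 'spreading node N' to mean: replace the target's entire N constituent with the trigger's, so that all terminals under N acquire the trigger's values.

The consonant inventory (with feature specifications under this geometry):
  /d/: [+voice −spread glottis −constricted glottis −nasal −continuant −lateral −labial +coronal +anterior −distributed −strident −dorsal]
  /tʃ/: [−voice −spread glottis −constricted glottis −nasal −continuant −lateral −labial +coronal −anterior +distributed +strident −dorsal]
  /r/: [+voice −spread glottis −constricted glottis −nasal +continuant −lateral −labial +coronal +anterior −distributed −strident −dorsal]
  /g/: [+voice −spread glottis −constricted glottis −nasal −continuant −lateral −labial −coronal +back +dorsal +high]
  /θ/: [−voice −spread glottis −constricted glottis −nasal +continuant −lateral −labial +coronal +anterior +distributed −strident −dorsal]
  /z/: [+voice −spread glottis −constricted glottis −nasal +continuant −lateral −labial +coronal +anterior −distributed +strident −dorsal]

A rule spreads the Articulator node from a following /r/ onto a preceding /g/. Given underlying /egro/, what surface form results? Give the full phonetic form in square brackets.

[edro]

Articulator immediately or transitively dominates [coronal], [anterior], [distributed], [strident], [back], [dorsal], [high].
The target acquires /r/'s values for everything under Articulator — [+coronal], [+anterior], [−distributed], [−strident], [−dorsal] — while keeping its own [voice], [spread glottis], [constricted glottis], ….
The resulting bundle matches /d/ in the inventory; substituting it for /g/ gives [edro].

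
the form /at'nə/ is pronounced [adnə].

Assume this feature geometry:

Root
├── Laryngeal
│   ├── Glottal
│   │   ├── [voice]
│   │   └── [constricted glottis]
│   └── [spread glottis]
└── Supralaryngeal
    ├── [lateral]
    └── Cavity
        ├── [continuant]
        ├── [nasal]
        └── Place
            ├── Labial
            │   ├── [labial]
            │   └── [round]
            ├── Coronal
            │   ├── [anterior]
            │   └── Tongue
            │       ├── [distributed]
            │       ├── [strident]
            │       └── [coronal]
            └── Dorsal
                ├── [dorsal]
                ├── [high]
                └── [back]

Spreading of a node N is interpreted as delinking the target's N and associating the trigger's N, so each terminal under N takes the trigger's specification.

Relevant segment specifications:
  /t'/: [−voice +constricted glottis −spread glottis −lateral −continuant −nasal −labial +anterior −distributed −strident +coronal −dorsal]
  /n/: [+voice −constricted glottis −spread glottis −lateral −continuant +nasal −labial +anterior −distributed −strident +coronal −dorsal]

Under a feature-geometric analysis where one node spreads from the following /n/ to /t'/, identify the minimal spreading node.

Comparing /t'/ with its surface form [d], the features that change are [voice], [constricted glottis].
The smallest constituent containing every changed terminal is Glottal — each of its daughters lacks at least one of the affected features.
Delinking /t'/'s Glottal and associating /n/'s Glottal gives precisely the feature bundle of [d].
[nasal] stays as in /t'/ although /n/ differs there, so no node dominating it spread; among the remaining candidates Glottal is the lowest that derives the output.

Glottal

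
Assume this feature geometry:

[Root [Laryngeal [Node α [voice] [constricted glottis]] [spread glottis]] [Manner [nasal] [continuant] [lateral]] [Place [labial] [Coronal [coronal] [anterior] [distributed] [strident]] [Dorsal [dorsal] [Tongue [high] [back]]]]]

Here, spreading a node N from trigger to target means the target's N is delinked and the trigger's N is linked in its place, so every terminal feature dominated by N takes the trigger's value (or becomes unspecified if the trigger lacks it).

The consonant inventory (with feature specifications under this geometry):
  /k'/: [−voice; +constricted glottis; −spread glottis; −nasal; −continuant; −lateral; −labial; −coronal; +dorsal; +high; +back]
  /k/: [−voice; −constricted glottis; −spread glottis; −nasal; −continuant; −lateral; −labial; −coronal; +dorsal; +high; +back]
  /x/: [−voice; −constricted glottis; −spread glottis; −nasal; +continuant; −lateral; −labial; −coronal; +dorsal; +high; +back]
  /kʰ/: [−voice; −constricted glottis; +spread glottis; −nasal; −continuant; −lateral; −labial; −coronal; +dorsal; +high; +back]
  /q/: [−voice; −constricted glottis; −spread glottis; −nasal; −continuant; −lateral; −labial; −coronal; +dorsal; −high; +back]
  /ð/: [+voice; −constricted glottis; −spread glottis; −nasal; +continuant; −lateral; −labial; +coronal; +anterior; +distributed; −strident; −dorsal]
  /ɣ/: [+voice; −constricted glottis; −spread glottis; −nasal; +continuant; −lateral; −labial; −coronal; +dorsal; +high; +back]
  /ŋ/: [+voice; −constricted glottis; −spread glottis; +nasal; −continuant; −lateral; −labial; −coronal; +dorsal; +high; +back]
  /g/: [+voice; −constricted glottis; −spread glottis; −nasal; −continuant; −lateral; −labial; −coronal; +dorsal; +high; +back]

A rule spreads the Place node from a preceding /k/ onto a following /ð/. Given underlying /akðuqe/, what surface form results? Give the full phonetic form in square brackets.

[akɣuqe]

Place immediately or transitively dominates [labial], [coronal], [anterior], [distributed], [strident], [dorsal], [high], [back].
Spreading Place from /k/ onto /ð/ replaces those values with /k/'s: [−labial], [−coronal], [+dorsal], [+high], [+back]. Features outside Place ([voice], [constricted glottis], [spread glottis], …) stay as in /ð/.
This feature bundle is that of [ɣ], so /akðuqe/ surfaces as [akɣuqe].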